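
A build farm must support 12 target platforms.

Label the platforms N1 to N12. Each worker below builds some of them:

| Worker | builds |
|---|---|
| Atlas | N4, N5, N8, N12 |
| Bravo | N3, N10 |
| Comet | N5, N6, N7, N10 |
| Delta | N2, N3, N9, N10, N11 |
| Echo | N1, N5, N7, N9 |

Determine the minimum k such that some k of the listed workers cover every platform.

4

Take {Atlas, Comet, Delta, Echo}. Their union is {N1, N2, N3, N4, N5, N6, N7, N8, N9, N10, N11, N12}, which is all 12 platforms.
No 3 of the 5 workers cover everything (all 10 combinations miss at least one platform), so 4 is optimal.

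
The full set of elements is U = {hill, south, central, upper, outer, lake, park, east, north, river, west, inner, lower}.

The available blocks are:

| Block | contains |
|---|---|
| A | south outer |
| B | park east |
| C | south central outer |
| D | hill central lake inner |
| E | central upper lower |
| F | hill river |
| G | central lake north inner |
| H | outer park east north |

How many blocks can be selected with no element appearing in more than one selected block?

A, B, F, G are pairwise disjoint (A={south,outer}; B={park,east}; F={hill,river}; G={central,lake,north,inner}).
Every remaining block overlaps one of these, and no 5 of the listed blocks are pairwise disjoint, so 4 is the maximum.

4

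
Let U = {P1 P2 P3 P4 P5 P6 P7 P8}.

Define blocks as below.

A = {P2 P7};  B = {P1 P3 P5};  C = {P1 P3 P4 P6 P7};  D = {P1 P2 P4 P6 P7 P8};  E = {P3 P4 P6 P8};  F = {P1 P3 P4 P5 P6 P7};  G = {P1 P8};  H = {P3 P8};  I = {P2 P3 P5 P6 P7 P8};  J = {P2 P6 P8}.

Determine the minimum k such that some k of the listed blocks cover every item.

2

F and I together: F ∪ I = {P1, P2, P3, P4, P5, P6, P7, P8} — every item is covered.
No single block has all 8 items (the largest, D, has 6), so 2 is optimal.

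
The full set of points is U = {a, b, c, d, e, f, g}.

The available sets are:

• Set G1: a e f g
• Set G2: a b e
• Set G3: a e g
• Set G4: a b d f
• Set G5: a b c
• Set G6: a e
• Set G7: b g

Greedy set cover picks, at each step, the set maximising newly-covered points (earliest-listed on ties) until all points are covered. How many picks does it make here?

Greedy: pick G1 (covers 4 new) → pick G4 (covers 2 new) → pick G5 (covers 1 new). Total picks: 3.

3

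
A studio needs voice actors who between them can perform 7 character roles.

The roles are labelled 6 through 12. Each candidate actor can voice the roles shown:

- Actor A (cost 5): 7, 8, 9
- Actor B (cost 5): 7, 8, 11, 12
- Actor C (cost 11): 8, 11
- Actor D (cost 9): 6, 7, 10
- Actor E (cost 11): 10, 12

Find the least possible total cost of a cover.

A, B, D together cover every role (A ∪ B ∪ D = {6, 7, 8, 9, 10, 11, 12}); total cost 5 + 5 + 9 = 19.
No covering selection has total cost below 19.

19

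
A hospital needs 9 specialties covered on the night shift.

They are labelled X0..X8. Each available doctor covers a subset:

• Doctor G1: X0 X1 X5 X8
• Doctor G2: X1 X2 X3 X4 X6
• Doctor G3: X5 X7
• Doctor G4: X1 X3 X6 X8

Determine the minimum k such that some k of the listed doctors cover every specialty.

3

Take {G1, G2, G3}. Their union is {X0, X1, X2, X3, X4, X5, X6, X7, X8}, which is all 9 specialties.
Only G1 contains X0, so G1 is forced; the remaining 5 specialties need at least 2 more doctors (each remaining doctor adds at most 4) — so at least 3 doctors are needed, and 3 is optimal.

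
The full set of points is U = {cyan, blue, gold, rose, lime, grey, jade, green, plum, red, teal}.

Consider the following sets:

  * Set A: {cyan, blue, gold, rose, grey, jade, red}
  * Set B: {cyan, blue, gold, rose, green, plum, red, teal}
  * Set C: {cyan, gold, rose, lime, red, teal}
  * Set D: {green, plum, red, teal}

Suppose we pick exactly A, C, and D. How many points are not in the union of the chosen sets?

0

Union of A, C, D = {cyan, blue, gold, rose, lime, grey, jade, green, plum, red, teal} — that's every point, so 0 are uncovered.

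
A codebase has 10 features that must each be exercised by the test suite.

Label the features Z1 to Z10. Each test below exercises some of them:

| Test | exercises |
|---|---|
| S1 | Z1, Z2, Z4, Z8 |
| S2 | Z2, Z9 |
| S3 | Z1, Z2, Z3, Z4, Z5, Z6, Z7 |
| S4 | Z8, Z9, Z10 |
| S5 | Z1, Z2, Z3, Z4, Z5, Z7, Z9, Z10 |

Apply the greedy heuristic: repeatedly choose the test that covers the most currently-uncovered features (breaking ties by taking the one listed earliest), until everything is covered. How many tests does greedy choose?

3

Greedy: pick S5 (covers 8 new) → pick S1 (covers 1 new) → pick S3 (covers 1 new). Total picks: 3.
(The true minimum cover uses only 2 tests, so greedy is not optimal here.)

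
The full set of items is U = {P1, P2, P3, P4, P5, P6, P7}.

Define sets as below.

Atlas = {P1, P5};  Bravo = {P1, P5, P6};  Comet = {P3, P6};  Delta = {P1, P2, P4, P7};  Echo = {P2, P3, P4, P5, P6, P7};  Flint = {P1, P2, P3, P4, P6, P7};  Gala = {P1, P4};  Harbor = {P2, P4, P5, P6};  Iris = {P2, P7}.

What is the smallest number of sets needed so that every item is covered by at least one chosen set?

Atlas and Echo cover everything between them: the union {P1, P2, P3, P4, P5, P6, P7} is all of U.
No single set has all 7 items (the largest, Echo, has 6), so 2 is optimal.

2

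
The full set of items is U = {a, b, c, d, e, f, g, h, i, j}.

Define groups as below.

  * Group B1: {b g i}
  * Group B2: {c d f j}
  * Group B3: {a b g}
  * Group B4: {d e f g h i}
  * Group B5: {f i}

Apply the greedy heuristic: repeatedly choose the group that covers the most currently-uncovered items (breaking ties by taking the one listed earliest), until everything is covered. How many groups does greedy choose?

3

Greedy: pick B4 (covers 6 new) → pick B2 (covers 2 new) → pick B3 (covers 2 new). Total picks: 3.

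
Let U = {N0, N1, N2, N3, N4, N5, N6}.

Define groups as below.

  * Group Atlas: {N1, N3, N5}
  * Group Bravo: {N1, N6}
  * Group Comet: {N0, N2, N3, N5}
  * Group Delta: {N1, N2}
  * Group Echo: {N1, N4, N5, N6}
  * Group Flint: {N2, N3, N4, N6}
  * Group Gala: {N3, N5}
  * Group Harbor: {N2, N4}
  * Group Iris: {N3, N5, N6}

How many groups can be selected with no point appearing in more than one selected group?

Bravo, Gala, Harbor are pairwise disjoint (Bravo={N1,N6}; Gala={N3,N5}; Harbor={N2,N4}).
Every remaining group overlaps one of these, and no 4 of the listed groups are pairwise disjoint, so 3 is the maximum.

3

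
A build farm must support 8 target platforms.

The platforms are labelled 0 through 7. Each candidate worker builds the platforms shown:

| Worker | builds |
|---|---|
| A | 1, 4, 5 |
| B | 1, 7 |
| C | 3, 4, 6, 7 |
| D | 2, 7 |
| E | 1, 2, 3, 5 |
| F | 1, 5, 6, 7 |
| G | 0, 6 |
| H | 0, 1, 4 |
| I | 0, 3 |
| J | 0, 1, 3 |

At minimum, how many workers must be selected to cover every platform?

C and E and G together: C ∪ E ∪ G = {0, 1, 2, 3, 4, 5, 6, 7} — every platform is covered.
No 2 of the 10 workers cover everything (all 45 combinations miss at least one platform), so 3 is optimal.

3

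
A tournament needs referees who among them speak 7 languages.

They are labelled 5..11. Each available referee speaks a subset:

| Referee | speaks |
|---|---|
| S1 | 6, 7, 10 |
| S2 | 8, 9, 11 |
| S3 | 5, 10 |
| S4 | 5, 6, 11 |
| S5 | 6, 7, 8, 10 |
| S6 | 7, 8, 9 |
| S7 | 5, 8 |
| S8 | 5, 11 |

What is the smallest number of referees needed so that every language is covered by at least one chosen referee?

3

Take {S1, S2, S8}. Their union is {5, 6, 7, 8, 9, 10, 11}, which is all 7 languages.
No 2 of the 8 referees cover everything (all 28 combinations miss at least one language), so 3 is optimal.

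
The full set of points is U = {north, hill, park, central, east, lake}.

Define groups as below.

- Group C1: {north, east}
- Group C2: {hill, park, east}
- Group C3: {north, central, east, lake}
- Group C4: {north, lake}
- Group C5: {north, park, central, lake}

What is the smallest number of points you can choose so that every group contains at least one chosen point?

The 2 points {north, hill} hit every group.
The groups C2, C4 are pairwise disjoint, so any hitting set needs a separate point for each — at least 2. Hence 2 is optimal.

2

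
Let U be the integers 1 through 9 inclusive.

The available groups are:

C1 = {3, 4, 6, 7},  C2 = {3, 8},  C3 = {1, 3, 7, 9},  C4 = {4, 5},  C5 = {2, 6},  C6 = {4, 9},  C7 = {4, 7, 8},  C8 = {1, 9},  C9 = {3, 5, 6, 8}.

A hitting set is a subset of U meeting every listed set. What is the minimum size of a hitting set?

H = {3, 4, 6, 9} meets every group (each contains at least one member of H), and |H| = 4.
The groups C2, C4, C5, C8 are pairwise disjoint, so any hitting set needs a separate item for each — at least 4. Hence 4 is optimal.

4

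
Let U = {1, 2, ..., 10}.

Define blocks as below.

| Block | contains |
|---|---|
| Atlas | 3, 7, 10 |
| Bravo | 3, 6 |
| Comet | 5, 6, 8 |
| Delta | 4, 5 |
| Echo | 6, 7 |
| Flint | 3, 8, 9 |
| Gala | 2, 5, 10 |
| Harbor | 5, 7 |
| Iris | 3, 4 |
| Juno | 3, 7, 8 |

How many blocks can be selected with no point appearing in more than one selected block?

Echo, Gala, Iris are pairwise disjoint (Echo={6,7}; Gala={2,5,10}; Iris={3,4}).
Every remaining block overlaps one of these, and no 4 of the listed blocks are pairwise disjoint, so 3 is the maximum.

3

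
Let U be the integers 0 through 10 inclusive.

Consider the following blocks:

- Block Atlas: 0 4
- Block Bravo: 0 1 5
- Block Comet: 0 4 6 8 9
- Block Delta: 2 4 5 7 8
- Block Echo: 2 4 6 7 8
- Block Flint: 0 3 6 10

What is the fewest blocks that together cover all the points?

4

Bravo and Comet and Delta and Flint together: Bravo ∪ Comet ∪ Delta ∪ Flint = {0, 1, 2, 3, 4, 5, 6, 7, 8, 9, 10} — every point is covered.
No 3 of the 6 blocks cover everything (all 20 combinations miss at least one point), so 4 is optimal.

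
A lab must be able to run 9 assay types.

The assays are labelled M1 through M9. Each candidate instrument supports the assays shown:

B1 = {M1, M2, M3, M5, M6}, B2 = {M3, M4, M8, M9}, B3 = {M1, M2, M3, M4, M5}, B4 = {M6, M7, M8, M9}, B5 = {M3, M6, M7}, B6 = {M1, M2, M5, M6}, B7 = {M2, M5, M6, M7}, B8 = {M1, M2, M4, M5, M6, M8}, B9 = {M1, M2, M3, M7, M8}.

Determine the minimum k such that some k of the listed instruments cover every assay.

Take {B3, B4}. Their union is {M1, M2, M3, M4, M5, M6, M7, M8, M9}, which is all 9 assays.
No single instrument has all 9 assays (the largest, B8, has 6), so 2 is optimal.

2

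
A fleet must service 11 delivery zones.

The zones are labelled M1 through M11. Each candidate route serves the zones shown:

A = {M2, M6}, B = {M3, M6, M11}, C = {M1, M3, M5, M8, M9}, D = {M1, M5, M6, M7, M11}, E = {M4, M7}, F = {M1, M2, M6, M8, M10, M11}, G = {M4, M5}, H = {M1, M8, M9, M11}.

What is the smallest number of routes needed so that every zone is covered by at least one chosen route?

3

C and E and F together: C ∪ E ∪ F = {M1, M2, M3, M4, M5, M6, M7, M8, M9, M10, M11} — every zone is covered.
Only F contains M10, so F is forced; the remaining 5 zones need at least 2 more routes (each remaining route adds at most 3) — so at least 3 routes are needed, and 3 is optimal.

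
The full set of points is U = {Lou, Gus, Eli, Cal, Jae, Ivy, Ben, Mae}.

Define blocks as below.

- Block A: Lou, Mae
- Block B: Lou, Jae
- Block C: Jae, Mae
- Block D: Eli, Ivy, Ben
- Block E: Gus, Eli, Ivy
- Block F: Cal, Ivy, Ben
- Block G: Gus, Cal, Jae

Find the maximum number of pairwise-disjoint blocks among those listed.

A, D, G are pairwise disjoint (A={Lou,Mae}; D={Eli,Ivy,Ben}; G={Gus,Cal,Jae}).
Every remaining block overlaps one of these, and no 4 of the listed blocks are pairwise disjoint, so 3 is the maximum.

3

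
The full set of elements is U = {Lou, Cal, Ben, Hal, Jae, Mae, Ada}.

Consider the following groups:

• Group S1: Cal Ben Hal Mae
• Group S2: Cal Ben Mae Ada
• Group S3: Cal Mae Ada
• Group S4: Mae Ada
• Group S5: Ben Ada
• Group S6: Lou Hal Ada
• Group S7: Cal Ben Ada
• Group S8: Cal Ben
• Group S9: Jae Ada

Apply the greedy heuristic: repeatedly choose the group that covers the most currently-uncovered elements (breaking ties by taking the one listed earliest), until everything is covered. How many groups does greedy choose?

Greedy: pick S1 (covers 4 new) → pick S6 (covers 2 new) → pick S9 (covers 1 new). Total picks: 3.

3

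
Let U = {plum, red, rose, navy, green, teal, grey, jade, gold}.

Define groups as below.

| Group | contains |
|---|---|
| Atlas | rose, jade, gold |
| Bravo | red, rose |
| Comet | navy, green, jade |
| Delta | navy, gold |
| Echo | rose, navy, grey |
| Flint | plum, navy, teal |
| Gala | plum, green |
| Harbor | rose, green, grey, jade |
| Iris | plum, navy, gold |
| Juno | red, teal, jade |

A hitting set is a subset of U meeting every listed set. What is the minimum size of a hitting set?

Take H = {rose, navy, green, jade}. Each listed group contains at least one of these, so H is a hitting set of size 4.
No choice of 3 points meets every group, so 4 is the minimum.

4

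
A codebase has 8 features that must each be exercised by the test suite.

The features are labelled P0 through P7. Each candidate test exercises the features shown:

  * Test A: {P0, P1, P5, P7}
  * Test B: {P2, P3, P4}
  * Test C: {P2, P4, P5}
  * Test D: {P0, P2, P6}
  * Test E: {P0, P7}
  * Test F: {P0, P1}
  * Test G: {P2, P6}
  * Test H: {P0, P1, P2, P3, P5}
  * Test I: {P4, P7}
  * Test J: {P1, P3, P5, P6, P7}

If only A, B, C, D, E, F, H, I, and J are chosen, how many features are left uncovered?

0

Union of A, B, C, D, E, F, H, I, J = {P0, P1, P2, P3, P4, P5, P6, P7} — that's every feature, so 0 are uncovered.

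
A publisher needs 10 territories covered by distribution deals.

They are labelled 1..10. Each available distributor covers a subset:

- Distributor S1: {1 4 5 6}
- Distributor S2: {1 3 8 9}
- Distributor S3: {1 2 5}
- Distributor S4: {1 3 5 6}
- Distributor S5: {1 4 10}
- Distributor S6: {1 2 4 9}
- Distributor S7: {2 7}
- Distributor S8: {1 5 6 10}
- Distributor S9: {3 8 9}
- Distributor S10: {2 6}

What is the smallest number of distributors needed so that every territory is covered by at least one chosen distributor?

Take {S4, S5, S7, S9}. Their union is {1, 2, 3, 4, 5, 6, 7, 8, 9, 10}, which is all 10 territories.
No 3 of the 10 distributors cover everything (all 120 combinations miss at least one territory), so 4 is optimal.

4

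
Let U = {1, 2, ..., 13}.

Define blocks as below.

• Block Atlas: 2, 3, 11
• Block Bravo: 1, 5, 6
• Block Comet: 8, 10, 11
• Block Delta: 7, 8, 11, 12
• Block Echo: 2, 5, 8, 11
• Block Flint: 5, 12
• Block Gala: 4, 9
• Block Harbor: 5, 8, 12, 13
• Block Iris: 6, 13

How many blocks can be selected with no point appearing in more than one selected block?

4

Comet, Flint, Gala, Iris are pairwise disjoint (Comet={8,10,11}; Flint={5,12}; Gala={4,9}; Iris={6,13}).
Every remaining block overlaps one of these, and no 5 of the listed blocks are pairwise disjoint, so 4 is the maximum.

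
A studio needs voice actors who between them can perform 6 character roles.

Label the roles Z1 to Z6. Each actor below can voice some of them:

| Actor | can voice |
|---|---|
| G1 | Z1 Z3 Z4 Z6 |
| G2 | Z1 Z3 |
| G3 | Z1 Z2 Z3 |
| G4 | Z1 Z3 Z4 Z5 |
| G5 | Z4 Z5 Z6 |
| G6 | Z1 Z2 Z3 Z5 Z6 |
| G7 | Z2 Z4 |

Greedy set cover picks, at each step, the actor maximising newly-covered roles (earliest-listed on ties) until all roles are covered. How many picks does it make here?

Greedy: pick G6 (covers 5 new) → pick G1 (covers 1 new). Total picks: 2.

2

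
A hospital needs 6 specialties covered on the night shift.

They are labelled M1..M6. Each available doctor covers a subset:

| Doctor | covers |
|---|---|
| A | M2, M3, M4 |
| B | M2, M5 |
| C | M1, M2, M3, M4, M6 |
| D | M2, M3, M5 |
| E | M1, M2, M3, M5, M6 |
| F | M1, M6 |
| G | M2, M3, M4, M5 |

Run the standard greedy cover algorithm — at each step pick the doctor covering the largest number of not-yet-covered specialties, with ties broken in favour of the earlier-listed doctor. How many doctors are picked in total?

2

Greedy: pick C (covers 5 new) → pick B (covers 1 new). Total picks: 2.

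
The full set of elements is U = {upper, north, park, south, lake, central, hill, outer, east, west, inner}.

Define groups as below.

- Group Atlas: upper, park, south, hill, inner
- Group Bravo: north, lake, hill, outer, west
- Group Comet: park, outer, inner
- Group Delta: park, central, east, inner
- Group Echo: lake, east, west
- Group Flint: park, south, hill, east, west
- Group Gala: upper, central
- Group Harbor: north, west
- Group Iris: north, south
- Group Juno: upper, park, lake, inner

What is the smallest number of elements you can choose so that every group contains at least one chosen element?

Take H = {north, park, central, east}. Each listed group contains at least one of these, so H is a hitting set of size 4.
The groups Comet, Echo, Gala, Iris are pairwise disjoint, so any hitting set needs a separate element for each — at least 4. Hence 4 is optimal.

4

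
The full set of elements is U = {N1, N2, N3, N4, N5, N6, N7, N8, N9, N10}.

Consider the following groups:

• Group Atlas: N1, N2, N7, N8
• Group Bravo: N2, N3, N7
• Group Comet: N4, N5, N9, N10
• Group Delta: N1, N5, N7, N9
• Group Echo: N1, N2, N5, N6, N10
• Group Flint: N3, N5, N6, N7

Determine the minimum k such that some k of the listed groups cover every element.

Take {Atlas, Comet, Flint}. Their union is {N1, N2, N3, N4, N5, N6, N7, N8, N9, N10}, which is all 10 elements.
Only Comet contains N4, so Comet is forced; the remaining 6 elements need at least 2 more groups (each remaining group adds at most 4) — so at least 3 groups are needed, and 3 is optimal.

3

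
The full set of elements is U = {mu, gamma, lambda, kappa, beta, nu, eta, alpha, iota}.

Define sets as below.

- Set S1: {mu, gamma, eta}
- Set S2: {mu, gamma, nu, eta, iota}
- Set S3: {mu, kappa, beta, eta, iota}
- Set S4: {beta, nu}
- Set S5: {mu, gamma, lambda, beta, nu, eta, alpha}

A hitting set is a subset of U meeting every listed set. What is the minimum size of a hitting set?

Take H = {beta, eta}. Each listed set contains at least one of these, so H is a hitting set of size 2.
The sets S1, S4 are pairwise disjoint, so any hitting set needs a separate element for each — at least 2. Hence 2 is optimal.

2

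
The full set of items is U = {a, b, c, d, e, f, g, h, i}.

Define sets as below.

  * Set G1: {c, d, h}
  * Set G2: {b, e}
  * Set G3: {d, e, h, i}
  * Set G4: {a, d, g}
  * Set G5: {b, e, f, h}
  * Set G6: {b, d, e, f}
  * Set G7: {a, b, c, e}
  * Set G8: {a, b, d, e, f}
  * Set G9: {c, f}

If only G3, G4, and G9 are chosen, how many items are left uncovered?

Union of G3, G4, G9 = {a, c, d, e, f, g, h, i}.
Not covered: b — 1 item.

1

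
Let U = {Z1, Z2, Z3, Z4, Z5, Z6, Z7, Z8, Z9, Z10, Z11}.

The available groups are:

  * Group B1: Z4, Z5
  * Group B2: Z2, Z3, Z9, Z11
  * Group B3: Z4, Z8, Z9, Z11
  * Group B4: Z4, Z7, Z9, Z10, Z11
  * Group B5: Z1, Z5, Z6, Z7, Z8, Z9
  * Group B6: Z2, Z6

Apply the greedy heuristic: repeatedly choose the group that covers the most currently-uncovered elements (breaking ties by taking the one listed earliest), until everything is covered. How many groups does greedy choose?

3

Greedy: pick B5 (covers 6 new) → pick B2 (covers 3 new) → pick B4 (covers 2 new). Total picks: 3.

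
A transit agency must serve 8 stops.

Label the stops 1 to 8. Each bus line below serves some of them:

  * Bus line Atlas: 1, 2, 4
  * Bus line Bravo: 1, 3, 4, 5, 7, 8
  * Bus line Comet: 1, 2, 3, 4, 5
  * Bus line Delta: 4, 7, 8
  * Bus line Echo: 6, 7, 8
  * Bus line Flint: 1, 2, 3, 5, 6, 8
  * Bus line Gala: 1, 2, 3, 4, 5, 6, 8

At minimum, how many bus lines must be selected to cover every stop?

2

Comet and Echo together: Comet ∪ Echo = {1, 2, 3, 4, 5, 6, 7, 8} — every stop is covered.
No single bus line has all 8 stops (the largest, Gala, has 7), so 2 is optimal.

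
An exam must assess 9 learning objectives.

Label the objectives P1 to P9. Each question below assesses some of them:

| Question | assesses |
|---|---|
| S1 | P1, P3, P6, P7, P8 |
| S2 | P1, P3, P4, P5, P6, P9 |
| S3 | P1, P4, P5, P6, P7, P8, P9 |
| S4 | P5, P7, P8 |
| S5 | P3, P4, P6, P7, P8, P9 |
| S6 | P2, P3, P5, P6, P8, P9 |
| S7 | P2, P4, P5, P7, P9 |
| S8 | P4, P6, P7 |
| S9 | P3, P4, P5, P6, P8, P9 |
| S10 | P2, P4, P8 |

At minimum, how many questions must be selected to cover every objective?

Take {S3, S6}. Their union is {P1, P2, P3, P4, P5, P6, P7, P8, P9}, which is all 9 objectives.
No single question has all 9 objectives (the largest, S3, has 7), so 2 is optimal.

2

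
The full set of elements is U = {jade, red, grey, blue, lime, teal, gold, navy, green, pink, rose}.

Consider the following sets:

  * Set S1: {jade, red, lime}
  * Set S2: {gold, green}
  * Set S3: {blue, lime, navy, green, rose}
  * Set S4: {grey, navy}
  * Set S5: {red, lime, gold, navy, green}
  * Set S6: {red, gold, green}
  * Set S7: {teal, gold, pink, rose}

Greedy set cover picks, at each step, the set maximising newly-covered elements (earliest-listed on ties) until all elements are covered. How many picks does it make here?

Greedy: pick S3 (covers 5 new) → pick S7 (covers 3 new) → pick S1 (covers 2 new) → pick S4 (covers 1 new). Total picks: 4.

4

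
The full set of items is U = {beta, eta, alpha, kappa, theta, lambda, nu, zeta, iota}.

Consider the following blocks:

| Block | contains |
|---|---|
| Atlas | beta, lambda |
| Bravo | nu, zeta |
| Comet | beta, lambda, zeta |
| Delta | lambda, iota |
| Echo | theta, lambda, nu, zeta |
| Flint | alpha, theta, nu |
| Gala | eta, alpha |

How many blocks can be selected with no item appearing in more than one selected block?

Atlas, Bravo, Gala are pairwise disjoint (Atlas={beta,lambda}; Bravo={nu,zeta}; Gala={eta,alpha}).
Every remaining block overlaps one of these, and no 4 of the listed blocks are pairwise disjoint, so 3 is the maximum.

3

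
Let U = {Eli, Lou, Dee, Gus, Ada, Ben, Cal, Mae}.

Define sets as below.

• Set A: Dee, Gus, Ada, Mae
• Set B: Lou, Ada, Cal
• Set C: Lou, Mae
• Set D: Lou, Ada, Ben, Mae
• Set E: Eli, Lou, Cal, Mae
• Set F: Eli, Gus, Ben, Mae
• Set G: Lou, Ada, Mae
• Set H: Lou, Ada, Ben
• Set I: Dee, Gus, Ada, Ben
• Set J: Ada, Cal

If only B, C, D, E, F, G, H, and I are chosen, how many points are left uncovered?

0

Union of B, C, D, E, F, G, H, I = {Eli, Lou, Dee, Gus, Ada, Ben, Cal, Mae} — that's every point, so 0 are uncovered.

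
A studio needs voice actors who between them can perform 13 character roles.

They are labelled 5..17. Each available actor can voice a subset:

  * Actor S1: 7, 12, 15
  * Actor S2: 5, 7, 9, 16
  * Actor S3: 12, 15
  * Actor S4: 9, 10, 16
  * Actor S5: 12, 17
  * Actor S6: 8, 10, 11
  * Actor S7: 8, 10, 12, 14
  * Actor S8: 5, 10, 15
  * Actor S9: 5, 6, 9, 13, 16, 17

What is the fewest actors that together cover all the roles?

Take {S1, S6, S7, S9}. Their union is {5, 6, 7, 8, 9, 10, 11, 12, 13, 14, 15, 16, 17}, which is all 13 roles.
No 3 of the 9 actors cover everything (all 84 combinations miss at least one role), so 4 is optimal.

4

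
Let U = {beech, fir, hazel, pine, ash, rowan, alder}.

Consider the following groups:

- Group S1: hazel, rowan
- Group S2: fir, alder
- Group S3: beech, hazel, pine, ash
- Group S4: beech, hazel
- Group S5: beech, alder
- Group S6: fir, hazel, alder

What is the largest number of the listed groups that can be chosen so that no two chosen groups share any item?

S2, S3 are pairwise disjoint (S2={fir,alder}; S3={beech,hazel,pine,ash}).
Every remaining group overlaps one of these, and no 3 of the listed groups are pairwise disjoint, so 2 is the maximum.

2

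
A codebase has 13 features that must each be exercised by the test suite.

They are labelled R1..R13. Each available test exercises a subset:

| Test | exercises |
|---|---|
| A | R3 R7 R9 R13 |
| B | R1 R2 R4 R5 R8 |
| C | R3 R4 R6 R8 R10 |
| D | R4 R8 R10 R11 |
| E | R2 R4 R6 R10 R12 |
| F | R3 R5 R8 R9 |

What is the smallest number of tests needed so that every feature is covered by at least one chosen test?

A and B and D and E together: A ∪ B ∪ D ∪ E = {R1, R2, R3, R4, R5, R6, R7, R8, R9, R10, R11, R12, R13} — every feature is covered.
Only D contains R11, so D is forced; the remaining 9 features need at least 3 more tests (each remaining test adds at most 4) — so at least 4 tests are needed, and 4 is optimal.

4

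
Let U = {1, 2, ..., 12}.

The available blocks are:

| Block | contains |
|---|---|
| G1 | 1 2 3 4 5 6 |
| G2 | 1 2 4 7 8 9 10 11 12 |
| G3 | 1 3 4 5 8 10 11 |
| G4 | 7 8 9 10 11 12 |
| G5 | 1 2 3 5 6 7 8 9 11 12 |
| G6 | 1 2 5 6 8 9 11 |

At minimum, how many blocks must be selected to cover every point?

2

Take {G1, G4}. Their union is {1, 2, 3, 4, 5, 6, 7, 8, 9, 10, 11, 12}, which is all 12 points.
No single block has all 12 points (the largest, G5, has 10), so 2 is optimal.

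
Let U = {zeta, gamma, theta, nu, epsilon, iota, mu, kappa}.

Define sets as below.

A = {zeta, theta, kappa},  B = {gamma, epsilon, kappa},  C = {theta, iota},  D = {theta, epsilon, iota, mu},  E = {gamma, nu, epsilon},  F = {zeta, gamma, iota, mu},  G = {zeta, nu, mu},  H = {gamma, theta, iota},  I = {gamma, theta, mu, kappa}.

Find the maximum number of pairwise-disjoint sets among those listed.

B, C, G are pairwise disjoint (B={gamma,epsilon,kappa}; C={theta,iota}; G={zeta,nu,mu}).
Every remaining set overlaps one of these, and no 4 of the listed sets are pairwise disjoint, so 3 is the maximum.

3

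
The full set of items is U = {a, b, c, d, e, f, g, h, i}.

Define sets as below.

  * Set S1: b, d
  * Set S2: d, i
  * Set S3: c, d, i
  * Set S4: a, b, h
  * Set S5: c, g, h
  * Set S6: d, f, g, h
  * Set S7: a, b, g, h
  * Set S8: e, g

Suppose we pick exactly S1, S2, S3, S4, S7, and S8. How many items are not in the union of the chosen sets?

Union of S1, S2, S3, S4, S7, S8 = {a, b, c, d, e, g, h, i}.
Not covered: f — 1 item.

1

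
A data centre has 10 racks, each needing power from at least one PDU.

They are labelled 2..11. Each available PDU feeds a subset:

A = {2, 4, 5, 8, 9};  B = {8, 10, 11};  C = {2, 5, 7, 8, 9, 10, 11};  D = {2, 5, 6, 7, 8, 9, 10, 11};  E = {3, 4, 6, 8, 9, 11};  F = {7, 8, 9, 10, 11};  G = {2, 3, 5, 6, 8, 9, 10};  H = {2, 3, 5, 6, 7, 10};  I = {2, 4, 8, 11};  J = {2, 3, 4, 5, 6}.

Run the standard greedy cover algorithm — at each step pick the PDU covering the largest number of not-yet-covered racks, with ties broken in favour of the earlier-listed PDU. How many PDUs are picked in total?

2

Greedy: pick D (covers 8 new) → pick E (covers 2 new). Total picks: 2.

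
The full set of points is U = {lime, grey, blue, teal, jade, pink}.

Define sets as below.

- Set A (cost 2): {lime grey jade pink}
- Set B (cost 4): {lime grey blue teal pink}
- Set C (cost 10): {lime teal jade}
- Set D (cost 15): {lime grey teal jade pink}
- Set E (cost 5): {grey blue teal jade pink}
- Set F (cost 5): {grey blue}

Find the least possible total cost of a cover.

6

A, B together cover every point (A ∪ B = {lime, grey, blue, teal, jade, pink}); total cost 2 + 4 = 6.
No covering selection has total cost below 6.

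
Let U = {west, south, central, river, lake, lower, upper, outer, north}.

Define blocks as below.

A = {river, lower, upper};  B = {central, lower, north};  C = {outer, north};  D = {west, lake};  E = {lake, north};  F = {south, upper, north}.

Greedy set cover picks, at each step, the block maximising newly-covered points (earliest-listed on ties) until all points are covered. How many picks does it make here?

Greedy: pick A (covers 3 new) → pick B (covers 2 new) → pick D (covers 2 new) → pick C (covers 1 new) → pick F (covers 1 new). Total picks: 5.

5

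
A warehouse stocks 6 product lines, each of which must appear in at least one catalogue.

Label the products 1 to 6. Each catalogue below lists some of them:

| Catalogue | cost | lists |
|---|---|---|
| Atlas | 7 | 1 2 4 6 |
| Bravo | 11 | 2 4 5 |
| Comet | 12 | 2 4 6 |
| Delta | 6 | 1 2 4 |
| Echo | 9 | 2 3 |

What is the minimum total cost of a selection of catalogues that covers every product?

Atlas, Bravo, Echo together cover every product (Atlas ∪ Bravo ∪ Echo = {1, 2, 3, 4, 5, 6}); total cost 7 + 11 + 9 = 27.
No covering selection has total cost below 27.

27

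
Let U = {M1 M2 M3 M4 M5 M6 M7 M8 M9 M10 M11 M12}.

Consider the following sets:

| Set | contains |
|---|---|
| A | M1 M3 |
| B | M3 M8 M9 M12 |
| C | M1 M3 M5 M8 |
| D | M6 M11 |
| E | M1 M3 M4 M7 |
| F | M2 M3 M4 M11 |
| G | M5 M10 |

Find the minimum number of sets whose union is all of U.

5

B, D, E, F, and G cover everything between them: the union {M1, M2, M3, M4, M5, M6, M7, M8, M9, M10, M11, M12} is all of U.
No 4 of the 7 sets cover everything (all 35 combinations miss at least one point), so 5 is optimal.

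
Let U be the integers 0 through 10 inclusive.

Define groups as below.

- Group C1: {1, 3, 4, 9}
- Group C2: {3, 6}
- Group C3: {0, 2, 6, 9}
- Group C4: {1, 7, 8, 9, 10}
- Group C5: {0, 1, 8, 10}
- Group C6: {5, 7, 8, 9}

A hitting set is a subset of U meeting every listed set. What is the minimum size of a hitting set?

3

Take H = {2, 3, 8}. Each listed group contains at least one of these, so H is a hitting set of size 3.
No choice of 2 items meets every group, so 3 is the minimum.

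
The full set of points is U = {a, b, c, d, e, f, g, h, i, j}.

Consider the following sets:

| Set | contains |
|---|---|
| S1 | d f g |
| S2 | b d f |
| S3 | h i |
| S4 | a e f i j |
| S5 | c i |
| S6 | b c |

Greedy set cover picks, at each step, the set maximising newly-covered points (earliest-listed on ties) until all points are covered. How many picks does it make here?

4

Greedy: pick S4 (covers 5 new) → pick S1 (covers 2 new) → pick S6 (covers 2 new) → pick S3 (covers 1 new). Total picks: 4.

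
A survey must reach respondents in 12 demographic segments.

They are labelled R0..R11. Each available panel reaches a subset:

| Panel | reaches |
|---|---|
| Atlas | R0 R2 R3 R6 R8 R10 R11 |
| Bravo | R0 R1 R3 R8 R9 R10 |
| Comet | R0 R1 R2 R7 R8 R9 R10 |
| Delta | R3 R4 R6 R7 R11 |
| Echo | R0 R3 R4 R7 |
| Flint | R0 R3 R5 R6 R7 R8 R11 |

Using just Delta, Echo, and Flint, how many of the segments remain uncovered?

4

Union of Delta, Echo, Flint = {R0, R3, R4, R5, R6, R7, R8, R11}.
Not covered: R1, R2, R9, R10 — 4 segments.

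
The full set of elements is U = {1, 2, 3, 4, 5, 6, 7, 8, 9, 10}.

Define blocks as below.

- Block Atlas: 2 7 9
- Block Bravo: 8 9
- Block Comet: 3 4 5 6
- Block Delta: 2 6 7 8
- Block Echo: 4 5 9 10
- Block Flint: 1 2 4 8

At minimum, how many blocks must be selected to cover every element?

4

Atlas and Comet and Echo and Flint together: Atlas ∪ Comet ∪ Echo ∪ Flint = {1, 2, 3, 4, 5, 6, 7, 8, 9, 10} — every element is covered.
No 3 of the 6 blocks cover everything (all 20 combinations miss at least one element), so 4 is optimal.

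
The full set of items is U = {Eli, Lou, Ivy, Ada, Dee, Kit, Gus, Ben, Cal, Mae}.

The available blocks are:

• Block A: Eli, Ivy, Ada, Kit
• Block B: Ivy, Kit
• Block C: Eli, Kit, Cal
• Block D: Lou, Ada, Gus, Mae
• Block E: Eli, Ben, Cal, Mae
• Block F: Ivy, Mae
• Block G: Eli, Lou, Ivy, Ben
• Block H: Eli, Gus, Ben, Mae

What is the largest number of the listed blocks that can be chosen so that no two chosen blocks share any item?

C, F are pairwise disjoint (C={Eli,Kit,Cal}; F={Ivy,Mae}).
Every remaining block overlaps one of these, and no 3 of the listed blocks are pairwise disjoint, so 2 is the maximum.

2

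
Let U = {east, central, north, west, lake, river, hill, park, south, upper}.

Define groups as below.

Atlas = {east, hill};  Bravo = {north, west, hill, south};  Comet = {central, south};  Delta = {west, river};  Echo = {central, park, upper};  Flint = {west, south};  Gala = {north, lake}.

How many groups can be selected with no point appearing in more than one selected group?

Atlas, Delta, Echo, Gala are pairwise disjoint (Atlas={east,hill}; Delta={west,river}; Echo={central,park,upper}; Gala={north,lake}).
Every remaining group overlaps one of these, and no 5 of the listed groups are pairwise disjoint, so 4 is the maximum.

4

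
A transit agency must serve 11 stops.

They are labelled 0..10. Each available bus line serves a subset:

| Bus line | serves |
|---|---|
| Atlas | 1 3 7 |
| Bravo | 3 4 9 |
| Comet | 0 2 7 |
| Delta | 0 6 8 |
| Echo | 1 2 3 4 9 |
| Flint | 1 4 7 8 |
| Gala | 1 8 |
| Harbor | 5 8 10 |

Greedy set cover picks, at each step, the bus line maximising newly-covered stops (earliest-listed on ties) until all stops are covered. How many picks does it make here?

4

Greedy: pick Echo (covers 5 new) → pick Delta (covers 3 new) → pick Harbor (covers 2 new) → pick Atlas (covers 1 new). Total picks: 4.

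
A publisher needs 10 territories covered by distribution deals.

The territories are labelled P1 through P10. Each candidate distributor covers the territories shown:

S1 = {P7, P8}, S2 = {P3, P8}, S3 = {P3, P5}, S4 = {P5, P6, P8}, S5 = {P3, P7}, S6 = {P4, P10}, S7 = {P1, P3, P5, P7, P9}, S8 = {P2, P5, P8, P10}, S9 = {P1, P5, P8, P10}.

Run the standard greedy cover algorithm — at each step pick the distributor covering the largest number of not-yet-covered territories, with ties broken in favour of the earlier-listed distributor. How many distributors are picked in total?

4

Greedy: pick S7 (covers 5 new) → pick S8 (covers 3 new) → pick S4 (covers 1 new) → pick S6 (covers 1 new). Total picks: 4.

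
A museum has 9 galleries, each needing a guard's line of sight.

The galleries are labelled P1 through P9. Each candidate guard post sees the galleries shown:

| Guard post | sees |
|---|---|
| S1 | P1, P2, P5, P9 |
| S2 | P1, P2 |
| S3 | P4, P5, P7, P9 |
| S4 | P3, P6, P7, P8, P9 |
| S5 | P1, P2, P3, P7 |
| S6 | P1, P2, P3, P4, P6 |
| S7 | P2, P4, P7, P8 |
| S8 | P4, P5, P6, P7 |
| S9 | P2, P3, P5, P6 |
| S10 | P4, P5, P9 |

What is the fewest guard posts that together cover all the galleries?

Take {S1, S4, S8}. Their union is {P1, P2, P3, P4, P5, P6, P7, P8, P9}, which is all 9 galleries.
No 2 of the 10 guard posts cover everything (all 45 combinations miss at least one gallery), so 3 is optimal.

3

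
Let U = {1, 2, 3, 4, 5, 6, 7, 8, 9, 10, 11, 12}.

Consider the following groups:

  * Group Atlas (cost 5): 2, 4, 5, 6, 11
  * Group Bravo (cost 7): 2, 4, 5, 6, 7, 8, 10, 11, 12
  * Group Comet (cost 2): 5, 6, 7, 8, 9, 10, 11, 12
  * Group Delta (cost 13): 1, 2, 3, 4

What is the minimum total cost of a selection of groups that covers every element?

15

Comet, Delta together cover every element (Comet ∪ Delta = {1, 2, 3, 4, 5, 6, 7, 8, 9, 10, 11, 12}); total cost 2 + 13 = 15.
The greedy pick Comet, Atlas, Delta costs 20; no covering selection beats 15.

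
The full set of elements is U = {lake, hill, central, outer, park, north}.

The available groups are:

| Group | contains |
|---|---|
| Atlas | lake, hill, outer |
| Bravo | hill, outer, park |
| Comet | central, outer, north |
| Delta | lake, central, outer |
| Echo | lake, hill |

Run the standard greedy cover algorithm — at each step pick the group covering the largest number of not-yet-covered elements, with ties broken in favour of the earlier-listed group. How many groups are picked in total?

3

Greedy: pick Atlas (covers 3 new) → pick Comet (covers 2 new) → pick Bravo (covers 1 new). Total picks: 3.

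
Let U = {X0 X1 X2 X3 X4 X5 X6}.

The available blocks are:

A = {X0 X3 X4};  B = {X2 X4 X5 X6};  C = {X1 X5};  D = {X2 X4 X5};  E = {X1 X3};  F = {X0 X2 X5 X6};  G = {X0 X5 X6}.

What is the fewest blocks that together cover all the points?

3

A and C and F together: A ∪ C ∪ F = {X0, X1, X2, X3, X4, X5, X6} — every point is covered.
No 2 of the 7 blocks cover everything (all 21 combinations miss at least one point), so 3 is optimal.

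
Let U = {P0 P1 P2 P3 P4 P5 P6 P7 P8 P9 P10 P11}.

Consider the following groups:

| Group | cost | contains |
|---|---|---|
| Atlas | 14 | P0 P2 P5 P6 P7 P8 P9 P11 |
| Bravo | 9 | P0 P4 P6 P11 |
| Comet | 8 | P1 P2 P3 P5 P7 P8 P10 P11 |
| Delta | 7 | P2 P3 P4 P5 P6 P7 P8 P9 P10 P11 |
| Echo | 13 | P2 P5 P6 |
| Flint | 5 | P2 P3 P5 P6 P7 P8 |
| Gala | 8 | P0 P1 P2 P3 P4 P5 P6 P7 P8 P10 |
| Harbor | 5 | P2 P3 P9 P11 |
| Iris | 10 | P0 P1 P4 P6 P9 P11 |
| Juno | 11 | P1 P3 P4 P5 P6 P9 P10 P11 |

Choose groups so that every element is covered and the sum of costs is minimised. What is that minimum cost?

13

Gala, Harbor together cover every element (Gala ∪ Harbor = {P0, P1, P2, P3, P4, P5, P6, P7, P8, P9, P10, P11}); total cost 8 + 5 = 13.
The greedy pick Delta, Gala costs 15; no covering selection beats 13.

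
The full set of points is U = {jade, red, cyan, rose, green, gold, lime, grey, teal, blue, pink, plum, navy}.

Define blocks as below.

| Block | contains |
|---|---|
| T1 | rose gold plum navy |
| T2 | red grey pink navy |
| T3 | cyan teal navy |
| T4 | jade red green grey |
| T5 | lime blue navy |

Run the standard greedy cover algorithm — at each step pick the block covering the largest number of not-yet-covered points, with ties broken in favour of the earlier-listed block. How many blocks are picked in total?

Greedy: pick T1 (covers 4 new) → pick T4 (covers 4 new) → pick T3 (covers 2 new) → pick T5 (covers 2 new) → pick T2 (covers 1 new). Total picks: 5.

5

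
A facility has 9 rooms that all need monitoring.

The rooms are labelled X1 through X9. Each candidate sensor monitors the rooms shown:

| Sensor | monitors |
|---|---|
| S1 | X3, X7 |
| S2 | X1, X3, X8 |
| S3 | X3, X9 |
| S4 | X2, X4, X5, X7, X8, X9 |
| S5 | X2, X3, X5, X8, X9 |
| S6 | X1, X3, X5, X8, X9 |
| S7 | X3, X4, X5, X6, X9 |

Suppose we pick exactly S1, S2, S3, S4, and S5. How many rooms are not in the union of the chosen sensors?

1

Union of S1, S2, S3, S4, S5 = {X1, X2, X3, X4, X5, X7, X8, X9}.
Not covered: X6 — 1 room.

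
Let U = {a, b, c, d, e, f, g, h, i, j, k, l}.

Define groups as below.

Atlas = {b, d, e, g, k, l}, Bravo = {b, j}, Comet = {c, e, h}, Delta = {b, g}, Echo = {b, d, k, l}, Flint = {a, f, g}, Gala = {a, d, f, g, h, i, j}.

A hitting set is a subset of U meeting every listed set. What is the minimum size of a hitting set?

Take T = {b, c, f}. Each listed group contains at least one of these, so T is a hitting set of size 3.
The groups Bravo, Comet, Flint are pairwise disjoint, so any hitting set needs a separate element for each — at least 3. Hence 3 is optimal.

3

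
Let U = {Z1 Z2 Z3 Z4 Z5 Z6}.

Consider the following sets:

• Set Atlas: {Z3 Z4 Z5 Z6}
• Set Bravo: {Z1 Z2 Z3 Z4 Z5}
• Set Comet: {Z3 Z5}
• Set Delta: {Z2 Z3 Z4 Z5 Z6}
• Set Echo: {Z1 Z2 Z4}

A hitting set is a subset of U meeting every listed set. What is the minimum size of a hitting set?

The 2 elements {Z1, Z3} hit every set.
The sets Comet, Echo are pairwise disjoint, so any hitting set needs a separate element for each — at least 2. Hence 2 is optimal.

2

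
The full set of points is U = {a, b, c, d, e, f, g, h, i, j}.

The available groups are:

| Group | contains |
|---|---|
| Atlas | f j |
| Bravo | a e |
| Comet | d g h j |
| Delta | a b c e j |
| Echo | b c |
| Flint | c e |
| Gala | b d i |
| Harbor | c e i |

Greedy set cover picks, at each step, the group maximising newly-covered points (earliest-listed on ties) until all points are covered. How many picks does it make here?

Greedy: pick Delta (covers 5 new) → pick Comet (covers 3 new) → pick Atlas (covers 1 new) → pick Gala (covers 1 new). Total picks: 4.

4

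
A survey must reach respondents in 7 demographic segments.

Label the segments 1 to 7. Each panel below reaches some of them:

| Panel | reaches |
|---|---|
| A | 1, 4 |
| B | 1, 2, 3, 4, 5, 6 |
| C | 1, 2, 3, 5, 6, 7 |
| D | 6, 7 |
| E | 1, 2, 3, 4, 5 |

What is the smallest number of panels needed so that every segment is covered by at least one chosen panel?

Take {A, C}. Their union is {1, 2, 3, 4, 5, 6, 7}, which is all 7 segments.
No single panel has all 7 segments (the largest, B, has 6), so 2 is optimal.

2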